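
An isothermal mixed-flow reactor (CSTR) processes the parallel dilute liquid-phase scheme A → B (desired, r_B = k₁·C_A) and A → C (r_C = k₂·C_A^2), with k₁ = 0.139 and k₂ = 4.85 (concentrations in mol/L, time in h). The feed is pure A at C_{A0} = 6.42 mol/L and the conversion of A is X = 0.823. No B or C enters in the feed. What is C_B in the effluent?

Exit C_A = C_{A0}(1−X) = 6.42×0.177 = 1.136 mol/L.
In a CSTR the entire volume is at exit conditions, so r_B = 0.139×1.136 = 0.1580 and r_C = 4.85×1.136^2 = 6.263.
Fraction of consumed A going to B: r_B/(r_B+r_C) = 0.02460.
C_B = 0.02460·C_{A0}·X = 0.02460×6.42×0.823 = 0.130 mol/L.

0.130 mol/L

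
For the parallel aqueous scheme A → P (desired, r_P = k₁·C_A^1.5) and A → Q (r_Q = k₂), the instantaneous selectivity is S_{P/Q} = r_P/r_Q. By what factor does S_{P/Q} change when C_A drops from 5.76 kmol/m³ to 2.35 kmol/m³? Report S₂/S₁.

0.261

S_{P/Q} = (k₁/k₂)·C_A^1.5, so S₂/S₁ = (C_{A,2}/C_{A,1})^1.5.
= (2.35/5.76)^1.5 = (0.4080)^1.5 = 0.261.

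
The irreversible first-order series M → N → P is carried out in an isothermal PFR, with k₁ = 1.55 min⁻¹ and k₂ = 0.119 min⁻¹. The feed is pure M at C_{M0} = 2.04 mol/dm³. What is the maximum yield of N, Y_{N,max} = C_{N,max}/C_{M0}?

0.808

Evaluating C_N at τ_opt = ln(k₂/k₁)/(k₂−k₁) gives C_{N,max}/C_{M0} = (k₁/k₂)^[k₂/(k₂−k₁)].
= (1.55/0.119)^(0.119/(0.119−1.55)) = (13.03)^(-0.08316) = 0.8078.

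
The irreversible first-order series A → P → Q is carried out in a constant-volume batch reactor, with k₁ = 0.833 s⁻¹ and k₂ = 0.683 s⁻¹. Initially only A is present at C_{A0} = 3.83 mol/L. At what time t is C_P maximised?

1.32 s

Setting dC_P/dt = 0 gives t_opt = ln(k₂/k₁)/(k₂−k₁).
= ln(0.683/0.833)/(0.683−0.833) = ln(0.8199)/-0.1500 = -0.1985/-0.1500 = 1.32 s.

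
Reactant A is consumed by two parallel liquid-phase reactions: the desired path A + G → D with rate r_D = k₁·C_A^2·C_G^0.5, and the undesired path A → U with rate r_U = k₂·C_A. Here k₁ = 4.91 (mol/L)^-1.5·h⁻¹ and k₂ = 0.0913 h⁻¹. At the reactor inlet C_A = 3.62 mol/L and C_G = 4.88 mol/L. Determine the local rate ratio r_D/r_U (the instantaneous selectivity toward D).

S_{D/U} = r_D/r_U = (k₁·C_A^2·C_G^0.5)/(k₂·C_A) = (k₁/k₂)·C_A·C_G^0.5.
= (4.91×3.620^2×4.880^0.5) / (0.0913×3.620) = 142.1/0.3305 = 430.

430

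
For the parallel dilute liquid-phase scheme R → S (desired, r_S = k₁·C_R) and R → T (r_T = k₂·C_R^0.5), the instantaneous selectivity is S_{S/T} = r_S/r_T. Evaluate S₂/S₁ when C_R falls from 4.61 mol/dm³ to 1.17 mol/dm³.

0.504

S_{S/T} = (k₁/k₂)·C_R^0.5, so S₂/S₁ = (C_{R,2}/C_{R,1})^0.5.
= (1.17/4.61)^0.5 = (0.2538)^0.5 = 0.504.
Selectivity toward S falls as C_R falls — high-concentration operation is favoured.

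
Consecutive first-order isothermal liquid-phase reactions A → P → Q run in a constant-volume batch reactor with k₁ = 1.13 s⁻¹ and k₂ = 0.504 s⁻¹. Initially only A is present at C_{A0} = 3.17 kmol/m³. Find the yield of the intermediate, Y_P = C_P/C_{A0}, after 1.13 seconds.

0.518

The intermediate concentration in a first-order A→B→C sequence is C_P = k₁C_{A0}(e^(−k₁t) − e^(−k₂t))/(k₂−k₁).
e^(−k₁t) = e^(−1.13×1.13) = e^(−1.277) = 0.2789; e^(−k₂t) = e^(−0.5695) = 0.5658.
C_P = 1.13×3.17/(0.504−1.13) × (0.2789−0.5658) = (-5.722)×(-0.2869) = 1.642 kmol/m³.
Y_P = C_P/C_{A0} = 1.642/3.17 = 0.518.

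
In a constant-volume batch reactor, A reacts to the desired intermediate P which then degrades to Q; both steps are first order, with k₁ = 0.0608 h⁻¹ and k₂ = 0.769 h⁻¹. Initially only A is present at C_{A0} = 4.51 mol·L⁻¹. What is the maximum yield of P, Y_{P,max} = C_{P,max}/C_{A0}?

Evaluating C_P at t_opt = ln(k₂/k₁)/(k₂−k₁) gives C_{P,max}/C_{A0} = (k₁/k₂)^[k₂/(k₂−k₁)].
= (0.0608/0.769)^(0.769/(0.769−0.0608)) = (0.07906)^(1.086) = 0.06359.

0.0636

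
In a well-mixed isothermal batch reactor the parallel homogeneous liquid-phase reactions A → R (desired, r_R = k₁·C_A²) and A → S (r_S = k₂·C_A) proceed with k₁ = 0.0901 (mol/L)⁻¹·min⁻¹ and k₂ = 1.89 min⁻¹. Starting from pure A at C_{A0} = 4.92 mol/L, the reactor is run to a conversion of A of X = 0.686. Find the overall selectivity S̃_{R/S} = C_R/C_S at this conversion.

C_A = C_{A0}(1−X) = 1.545 mol/L.
Along a PFR/batch, dC_S/dC_A = −r_S/(r_R+r_S) = −k₂/(k₂+k₁·C_A).
Integrating from C_{A0} to C_A: C_S = (1.89/0.0901)·ln[(1.89+0.0901·4.92)/(1.89+0.0901·1.54)] = 20.98·ln(2.333/2.029) = 2.929 mol/L.
Then C_R = (C_{A0}−C_A) − C_S = 3.375 − 2.929 = 0.4459 mol/L.
S̃_{R/S} = C_R/C_S = 0.4459/2.929 = 0.152.

0.152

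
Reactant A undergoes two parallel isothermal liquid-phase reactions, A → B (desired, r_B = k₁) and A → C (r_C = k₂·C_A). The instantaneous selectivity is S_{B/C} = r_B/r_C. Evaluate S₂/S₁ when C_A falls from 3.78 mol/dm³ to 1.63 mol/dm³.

S_{B/C} = (k₁/k₂)·C_A⁻¹, so S₂/S₁ = (C_{A,2}/C_{A,1})⁻¹.
= 3.78/1.63 = 2.32.
Selectivity toward B rises as C_A falls — low-concentration operation is favoured.

2.32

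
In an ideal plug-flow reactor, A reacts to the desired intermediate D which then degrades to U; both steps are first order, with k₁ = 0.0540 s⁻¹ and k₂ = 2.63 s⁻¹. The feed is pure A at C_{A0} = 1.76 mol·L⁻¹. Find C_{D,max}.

0.0333 mol·L⁻¹

For a first-order series the maximum intermediate yield is C_{D,max}/C_{A0} = (k₁/k₂)^[k₂/(k₂−k₁)].
= (0.0540/2.63)^(2.63/(2.63−0.0540)) = (0.02053)^(1.021) = 0.01893.
C_{D,max} = 0.01893×1.76 = 0.0333 mol·L⁻¹.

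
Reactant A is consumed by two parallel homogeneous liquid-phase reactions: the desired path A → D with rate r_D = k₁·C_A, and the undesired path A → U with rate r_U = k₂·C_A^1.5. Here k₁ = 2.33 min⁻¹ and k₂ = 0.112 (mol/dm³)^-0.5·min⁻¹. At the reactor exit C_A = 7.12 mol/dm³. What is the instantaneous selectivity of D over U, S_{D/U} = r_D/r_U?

7.80

S_{D/U} = r_D/r_U = (k₁·C_A)/(k₂·C_A^1.5) = (k₁/k₂)·C_A^-0.5.
= (2.33×7.120) / (0.112×7.120^1.5) = 16.59/2.128 = 7.80.
The undesired path is higher order in A, so low C_A (CSTR or dilute feed) favours D.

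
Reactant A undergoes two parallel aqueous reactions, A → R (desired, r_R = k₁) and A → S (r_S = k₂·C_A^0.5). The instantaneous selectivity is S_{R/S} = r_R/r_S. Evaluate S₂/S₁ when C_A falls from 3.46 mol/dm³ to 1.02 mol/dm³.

S_{R/S} = (k₁/k₂)·C_A^-0.5, so S₂/S₁ = (C_{A,2}/C_{A,1})^-0.5.
= (1.02/3.46)^(-0.5) = (0.2948)^(-0.5) = 1.84.
Selectivity toward R rises as C_A falls — low-concentration operation is favoured.

1.84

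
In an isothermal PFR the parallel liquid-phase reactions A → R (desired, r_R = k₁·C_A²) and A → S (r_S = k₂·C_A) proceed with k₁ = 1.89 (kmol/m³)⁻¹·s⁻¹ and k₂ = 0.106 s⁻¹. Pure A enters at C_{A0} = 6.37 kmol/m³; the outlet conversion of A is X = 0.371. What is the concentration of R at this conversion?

2.34 kmol/m³

C_A = C_{A0}(1−X) = 4.007 kmol/m³.
Along a PFR/batch, dC_S/dC_A = −r_S/(r_R+r_S) = −k₂/(k₂+k₁·C_A).
Integrating from C_{A0} to C_A: C_S = (0.106/1.89)·ln[(0.106+1.89·6.37)/(0.106+1.89·4.01)] = 0.05608·ln(12.15/7.679) = 0.02571 kmol/m³.
Then C_R = (C_{A0}−C_A) − C_S = 2.363 − 0.02571 = 2.338 kmol/m³.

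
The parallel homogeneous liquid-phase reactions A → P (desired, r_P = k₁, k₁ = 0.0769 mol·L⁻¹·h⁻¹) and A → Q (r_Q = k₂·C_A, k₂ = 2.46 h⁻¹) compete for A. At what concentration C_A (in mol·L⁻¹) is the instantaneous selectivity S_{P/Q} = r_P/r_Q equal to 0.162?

0.193 mol·L⁻¹

S_{P/Q} = (k₁/k₂)·C_A⁻¹ ⇒ C_A = (S·k₂/k₁)^(-1).
= (0.162×2.46/0.0769)^(-1) = (5.182)^(-1) = 0.193 mol·L⁻¹.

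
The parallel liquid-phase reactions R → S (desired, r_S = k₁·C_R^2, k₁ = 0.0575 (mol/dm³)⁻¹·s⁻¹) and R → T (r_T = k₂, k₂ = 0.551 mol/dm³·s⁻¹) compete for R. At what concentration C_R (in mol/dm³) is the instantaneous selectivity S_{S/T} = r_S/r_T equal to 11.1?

S_{S/T} = (k₁/k₂)·C_R^2 ⇒ C_R = (S·k₂/k₁)^(0.5).
= (11.1×0.551/0.0575)^(0.5) = (106.4)^(0.5) = 10.3 mol/dm³.

10.3 mol/dm³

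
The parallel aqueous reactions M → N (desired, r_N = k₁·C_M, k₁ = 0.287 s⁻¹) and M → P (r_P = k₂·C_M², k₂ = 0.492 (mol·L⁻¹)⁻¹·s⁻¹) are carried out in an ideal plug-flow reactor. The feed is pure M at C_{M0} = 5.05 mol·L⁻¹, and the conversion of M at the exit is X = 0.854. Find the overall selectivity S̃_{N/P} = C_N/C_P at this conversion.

0.244

C_M = C_{M0}(1−X) = 0.7373 mol·L⁻¹.
Along a PFR/batch, dC_N/dC_M = −r_N/(r_N+r_P) = −k₁/(k₁+k₂·C_M).
Integrating from C_{M0} to C_M: C_N = (0.287/0.492)·ln[(0.287+0.492·5.05)/(0.287+0.492·0.737)] = 0.5833·ln(2.772/0.6498) = 0.8462 mol·L⁻¹.
C_P = (C_{M0}−C_M)−C_N = 3.467 mol·L⁻¹; S̃_{N/P} = 0.8462/3.467 = 0.244.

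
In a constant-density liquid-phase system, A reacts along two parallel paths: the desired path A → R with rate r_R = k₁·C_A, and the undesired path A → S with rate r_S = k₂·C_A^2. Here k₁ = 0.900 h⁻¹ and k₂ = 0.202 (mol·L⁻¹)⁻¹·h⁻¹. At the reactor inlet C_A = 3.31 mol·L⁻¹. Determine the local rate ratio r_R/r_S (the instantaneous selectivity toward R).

S_{R/S} = r_R/r_S = (k₁·C_A)/(k₂·C_A^2) = (k₁/k₂)·C_A⁻¹.
= (0.900×3.310) / (0.202×3.310^2) = 2.979/2.213 = 1.35.
The undesired path is higher order in A, so low C_A (CSTR or dilute feed) favours R.

1.35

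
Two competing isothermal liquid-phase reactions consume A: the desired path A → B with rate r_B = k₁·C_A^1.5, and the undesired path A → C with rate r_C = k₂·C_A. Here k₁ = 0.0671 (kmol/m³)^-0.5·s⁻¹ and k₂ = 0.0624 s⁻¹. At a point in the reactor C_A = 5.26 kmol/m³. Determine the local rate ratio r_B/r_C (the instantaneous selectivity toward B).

S_{B/C} = r_B/r_C = (k₁·C_A^1.5)/(k₂·C_A) = (k₁/k₂)·C_A^0.5.
= (0.0671×5.260^1.5) / (0.0624×5.260) = 0.8095/0.3282 = 2.47.
Since the desired path is higher order in A, keeping C_A high (PFR or concentrated feed) favours B.

2.47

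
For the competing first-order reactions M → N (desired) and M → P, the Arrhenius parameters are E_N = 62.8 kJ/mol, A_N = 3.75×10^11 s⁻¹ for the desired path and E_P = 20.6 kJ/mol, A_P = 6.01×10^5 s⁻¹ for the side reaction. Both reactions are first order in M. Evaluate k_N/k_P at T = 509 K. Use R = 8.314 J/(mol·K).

Since both paths have the same order in M, the concentration cancels and S_{N/P} = k_N/k_P = (A_N/A_P)·exp[(E_P−E_N)/(RT)].
(E_P−E_N)/(RT) = (20.6−62.8)×10³/(8.314×509) = -42200/4232 = -9.972.
k_N/k_P = (3.75×10^11/6.01×10^5)·exp(-9.972) = 6.240×10^5 × 4.669×10^-5 = 29.1.
Since E_N > E_P, raising the temperature improves selectivity toward N.

29.1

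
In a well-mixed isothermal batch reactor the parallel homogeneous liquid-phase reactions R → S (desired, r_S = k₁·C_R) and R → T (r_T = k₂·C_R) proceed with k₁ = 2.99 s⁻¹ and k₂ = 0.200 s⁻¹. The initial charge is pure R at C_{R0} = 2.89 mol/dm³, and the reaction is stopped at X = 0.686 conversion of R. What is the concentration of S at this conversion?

1.86 mol/dm³

C_R = C_{R0}(1−X) = 0.9075 mol/dm³.
Both paths are first order in R, so the instantaneous fraction to S is constant: dC_S/d(−C_R) = k₁/(k₁+k₂) = 0.9373.
C_S = 0.9373·(C_{R0}−C_R) = 0.9373×1.983 = 1.86 mol/dm³.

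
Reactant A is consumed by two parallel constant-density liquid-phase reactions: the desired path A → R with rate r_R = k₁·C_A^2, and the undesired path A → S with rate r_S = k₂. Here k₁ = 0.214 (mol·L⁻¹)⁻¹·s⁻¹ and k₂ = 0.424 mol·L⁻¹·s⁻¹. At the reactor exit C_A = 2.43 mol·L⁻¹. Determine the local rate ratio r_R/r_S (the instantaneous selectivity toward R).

2.98

S_{R/S} = r_R/r_S = (k₁·C_A^2)/(k₂) = (k₁/k₂)·C_A^2.
= (0.214×2.430^2) / (0.424) = 1.264/0.4240 = 2.98.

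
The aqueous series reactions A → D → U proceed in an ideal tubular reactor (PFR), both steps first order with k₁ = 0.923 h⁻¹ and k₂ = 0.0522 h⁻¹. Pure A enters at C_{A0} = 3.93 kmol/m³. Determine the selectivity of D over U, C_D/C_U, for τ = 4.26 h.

5.43

Solving the coupled first-order balances gives C_D(τ) = [k₁/(k₂−k₁)]·C_{A0}·(e^(−k₁τ) − e^(−k₂τ)).
e^(−k₁τ) = e^(−0.923×4.26) = e^(−3.932) = 0.01960; e^(−k₂τ) = e^(−0.2224) = 0.8006.
C_D = 0.923×3.93/(0.0522−0.923) × (0.01960−0.8006) = (-4.166)×(-0.7810) = 3.253 kmol/m³.
C_A = C_{A0}e^(−k₁τ) = 0.07705 kmol/m³, so C_U = C_{A0}−C_A−C_D = 0.5996 kmol/m³; C_D/C_U = 5.43.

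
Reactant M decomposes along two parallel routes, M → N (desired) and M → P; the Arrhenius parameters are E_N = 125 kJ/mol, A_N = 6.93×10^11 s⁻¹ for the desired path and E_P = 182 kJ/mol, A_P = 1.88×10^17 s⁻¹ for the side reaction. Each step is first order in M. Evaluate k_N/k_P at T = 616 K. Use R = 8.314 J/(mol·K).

0.251

Since both paths have the same order in M, the concentration cancels and S_{N/P} = k_N/k_P = (A_N/A_P)·exp[(E_P−E_N)/(RT)].
(E_P−E_N)/(RT) = (182−125)×10³/(8.314×616) = 57000/5121 = 11.13.
k_N/k_P = (6.93×10^11/1.88×10^17)·exp(11.13) = 3.686×10^-6 × 68167 = 0.251.
Since E_N < E_P, lowering the temperature improves selectivity toward N.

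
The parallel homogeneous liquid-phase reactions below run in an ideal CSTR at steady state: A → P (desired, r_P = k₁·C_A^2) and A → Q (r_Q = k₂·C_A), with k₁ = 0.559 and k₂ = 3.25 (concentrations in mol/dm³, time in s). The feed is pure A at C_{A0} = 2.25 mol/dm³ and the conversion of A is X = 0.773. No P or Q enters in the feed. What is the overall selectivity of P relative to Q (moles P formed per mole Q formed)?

Exit C_A = C_{A0}(1−X) = 2.25×0.227 = 0.5107 mol/dm³.
Rates in a CSTR are evaluated at the outlet concentration: r_P = 0.559×0.5107^2 = 0.1458, r_Q = 3.25×0.5107 = 1.660.
Overall selectivity = C_P/C_Q = r_Pτ/(r_Qτ) = r_P/r_Q = 0.0878.

0.0878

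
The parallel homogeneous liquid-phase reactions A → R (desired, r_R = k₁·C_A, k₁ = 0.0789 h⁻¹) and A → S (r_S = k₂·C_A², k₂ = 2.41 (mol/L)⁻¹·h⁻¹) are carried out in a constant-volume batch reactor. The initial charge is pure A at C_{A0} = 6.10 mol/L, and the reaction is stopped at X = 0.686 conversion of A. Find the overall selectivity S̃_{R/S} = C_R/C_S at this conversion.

C_A = C_{A0}(1−X) = 1.915 mol/L.
Along a PFR/batch, dC_R/dC_A = −r_R/(r_R+r_S) = −k₁/(k₁+k₂·C_A).
Integrating from C_{A0} to C_A: C_R = (0.0789/2.41)·ln[(0.0789+2.41·6.10)/(0.0789+2.41·1.92)] = 0.03274·ln(14.78/4.695) = 0.03754 mol/L.
C_S = (C_{A0}−C_A)−C_R = 4.147 mol/L; S̃_{R/S} = 0.03754/4.147 = 0.00905.

0.00905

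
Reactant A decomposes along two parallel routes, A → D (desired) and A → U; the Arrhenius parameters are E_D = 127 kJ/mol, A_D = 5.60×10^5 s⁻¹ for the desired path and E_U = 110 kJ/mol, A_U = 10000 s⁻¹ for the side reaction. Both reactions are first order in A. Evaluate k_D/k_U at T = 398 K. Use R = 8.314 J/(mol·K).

0.329

With equal orders, S_{D/U} = k_D/k_U = (A_D/A_U)·exp[(E_U−E_D)/(RT)].
(E_U−E_D)/(RT) = (110−127)×10³/(8.314×398) = -17000/3309 = -5.138.
k_D/k_U = (5.60×10^5/10000)·exp(-5.138) = 56.00 × 0.005872 = 0.329.
Since E_D > E_U, raising the temperature improves selectivity toward D.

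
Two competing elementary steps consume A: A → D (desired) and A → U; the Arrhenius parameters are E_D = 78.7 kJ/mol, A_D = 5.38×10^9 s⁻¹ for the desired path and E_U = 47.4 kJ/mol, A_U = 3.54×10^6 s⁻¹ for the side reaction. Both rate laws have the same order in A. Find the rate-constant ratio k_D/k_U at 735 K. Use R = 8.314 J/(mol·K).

9.06

Since both paths have the same order in A, the concentration cancels and S_{D/U} = k_D/k_U = (A_D/A_U)·exp[(E_U−E_D)/(RT)].
(E_U−E_D)/(RT) = (47.4−78.7)×10³/(8.314×735) = -31300/6111 = -5.122.
k_D/k_U = (5.38×10^9/3.54×10^6)·exp(-5.122) = 1520 × 0.005964 = 9.06.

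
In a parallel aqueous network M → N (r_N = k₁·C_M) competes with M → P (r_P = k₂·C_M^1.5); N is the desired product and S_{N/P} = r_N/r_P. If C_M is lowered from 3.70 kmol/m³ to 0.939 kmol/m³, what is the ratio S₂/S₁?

1.99

S_{N/P} = (k₁/k₂)·C_M^-0.5, so S₂/S₁ = (C_{M,2}/C_{M,1})^-0.5.
= (0.939/3.70)^(-0.5) = (0.2538)^(-0.5) = 1.99.
Selectivity toward N rises as C_M falls — low-concentration operation is favoured.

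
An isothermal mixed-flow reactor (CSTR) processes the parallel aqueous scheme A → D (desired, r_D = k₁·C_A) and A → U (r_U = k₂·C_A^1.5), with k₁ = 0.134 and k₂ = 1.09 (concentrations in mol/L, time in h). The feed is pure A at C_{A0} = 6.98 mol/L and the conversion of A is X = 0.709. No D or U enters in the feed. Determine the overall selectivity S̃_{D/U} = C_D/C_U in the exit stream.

Exit C_A = C_{A0}(1−X) = 6.98×0.291 = 2.031 mol/L.
A CSTR operates uniformly at the exit composition, giving r_D = 0.2722 and r_U = 3.155 (each k·C_A^n at C_A = 2.031).
Overall selectivity = C_D/C_U = r_Dτ/(r_Uτ) = r_D/r_U = 0.0863.

0.0863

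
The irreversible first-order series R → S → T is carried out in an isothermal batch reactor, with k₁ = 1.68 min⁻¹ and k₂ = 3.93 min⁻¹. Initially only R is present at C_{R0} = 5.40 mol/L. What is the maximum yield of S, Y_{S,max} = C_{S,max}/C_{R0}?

For a first-order series the maximum intermediate yield is C_{S,max}/C_{R0} = (k₁/k₂)^[k₂/(k₂−k₁)].
= (1.68/3.93)^(3.93/(3.93−1.68)) = (0.4275)^(1.747) = 0.2266.

0.227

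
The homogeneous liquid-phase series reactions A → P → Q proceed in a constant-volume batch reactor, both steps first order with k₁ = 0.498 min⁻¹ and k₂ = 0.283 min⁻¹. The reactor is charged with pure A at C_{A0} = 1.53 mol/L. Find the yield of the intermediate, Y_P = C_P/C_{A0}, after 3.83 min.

0.440

The intermediate concentration in a first-order A→B→C sequence is C_P = k₁C_{A0}(e^(−k₁t) − e^(−k₂t))/(k₂−k₁).
e^(−k₁t) = e^(−0.498×3.83) = e^(−1.907) = 0.1485; e^(−k₂t) = e^(−1.084) = 0.3383.
C_P = 0.498×1.53/(0.283−0.498) × (0.1485−0.3383) = (-3.544)×(-0.1898) = 0.6726 mol/L.
Y_P = C_P/C_{A0} = 0.6726/1.53 = 0.440.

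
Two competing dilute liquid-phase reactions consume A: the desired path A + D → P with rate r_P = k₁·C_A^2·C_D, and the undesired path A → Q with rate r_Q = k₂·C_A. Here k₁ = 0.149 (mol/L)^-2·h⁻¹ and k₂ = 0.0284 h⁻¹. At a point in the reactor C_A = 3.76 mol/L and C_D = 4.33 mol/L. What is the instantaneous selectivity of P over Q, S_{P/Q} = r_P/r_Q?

S_{P/Q} = r_P/r_Q = (k₁·C_A^2·C_D)/(k₂·C_A) = (k₁/k₂)·C_A·C_D.
= (0.149×3.760^2×4.330) / (0.0284×3.760) = 9.121/0.1068 = 85.4.

85.4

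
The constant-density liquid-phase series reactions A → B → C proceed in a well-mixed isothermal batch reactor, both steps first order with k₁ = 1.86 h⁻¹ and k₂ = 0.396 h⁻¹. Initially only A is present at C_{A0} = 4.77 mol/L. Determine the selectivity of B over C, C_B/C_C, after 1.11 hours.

3.05

Solving the coupled first-order balances gives C_B(t) = [k₁/(k₂−k₁)]·C_{A0}·(e^(−k₁t) − e^(−k₂t)).
e^(−k₁t) = e^(−1.86×1.11) = e^(−2.065) = 0.1269; e^(−k₂t) = e^(−0.4396) = 0.6443.
C_B = 1.86×4.77/(0.396−1.86) × (0.1269−0.6443) = (-6.060)×(-0.5175) = 3.136 mol/L.
C_A = C_{A0}e^(−k₁t) = 0.6052 mol/L, so C_C = C_{A0}−C_A−C_B = 1.029 mol/L; C_B/C_C = 3.05.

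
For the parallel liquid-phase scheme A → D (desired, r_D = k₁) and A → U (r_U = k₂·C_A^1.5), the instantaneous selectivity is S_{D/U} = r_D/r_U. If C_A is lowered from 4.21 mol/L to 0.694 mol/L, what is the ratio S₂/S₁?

S_{D/U} = (k₁/k₂)·C_A^-1.5, so S₂/S₁ = (C_{A,2}/C_{A,1})^-1.5.
= (0.694/4.21)^(-1.5) = (0.1648)^(-1.5) = 14.9.

14.9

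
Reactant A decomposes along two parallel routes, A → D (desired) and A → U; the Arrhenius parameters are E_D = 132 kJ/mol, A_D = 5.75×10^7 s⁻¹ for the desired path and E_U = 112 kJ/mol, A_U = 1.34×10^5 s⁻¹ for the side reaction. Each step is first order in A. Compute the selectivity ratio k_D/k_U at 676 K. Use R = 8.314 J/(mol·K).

k_D/k_U = (A_D/A_U)·exp[−(E_D−E_U)/(RT)] = (A_D/A_U)·exp[(E_U−E_D)/(RT)].
(E_U−E_D)/(RT) = (112−132)×10³/(8.314×676) = -20000/5620 = -3.559.
k_D/k_U = (5.75×10^7/1.34×10^5)·exp(-3.559) = 429.1 × 0.02848 = 12.2.

12.2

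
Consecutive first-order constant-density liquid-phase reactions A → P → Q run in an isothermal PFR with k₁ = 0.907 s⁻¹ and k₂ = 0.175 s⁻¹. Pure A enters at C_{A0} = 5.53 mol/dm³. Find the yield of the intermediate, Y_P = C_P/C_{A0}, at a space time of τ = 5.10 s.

0.495

Solving the coupled first-order balances gives C_P(τ) = [k₁/(k₂−k₁)]·C_{A0}·(e^(−k₁τ) − e^(−k₂τ)).
e^(−k₁τ) = e^(−0.907×5.10) = e^(−4.626) = 0.009797; e^(−k₂τ) = e^(−0.8925) = 0.4096.
C_P = 0.907×5.53/(0.175−0.907) × (0.009797−0.4096) = (-6.852)×(-0.3998) = 2.740 mol/dm³.
Y_P = C_P/C_{A0} = 2.740/5.53 = 0.495.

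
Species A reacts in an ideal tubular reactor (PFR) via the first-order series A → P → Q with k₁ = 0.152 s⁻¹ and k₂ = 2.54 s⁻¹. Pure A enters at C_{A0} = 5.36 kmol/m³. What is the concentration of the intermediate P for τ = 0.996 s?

The intermediate concentration in a first-order A→B→C sequence is C_P = k₁C_{A0}(e^(−k₁τ) − e^(−k₂τ))/(k₂−k₁).
e^(−k₁τ) = e^(−0.152×0.996) = e^(−0.1514) = 0.8595; e^(−k₂τ) = e^(−2.530) = 0.07967.
C_P = 0.152×5.36/(2.54−0.152) × (0.8595−0.07967) = 0.3412×0.7798 = 0.2661 kmol/m³.

0.266 kmol/m³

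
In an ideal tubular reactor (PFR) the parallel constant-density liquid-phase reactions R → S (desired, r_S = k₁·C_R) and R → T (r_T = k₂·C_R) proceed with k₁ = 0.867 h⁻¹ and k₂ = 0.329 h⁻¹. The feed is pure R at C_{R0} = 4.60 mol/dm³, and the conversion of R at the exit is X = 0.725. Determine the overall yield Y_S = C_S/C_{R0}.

0.526

C_R = C_{R0}(1−X) = 1.265 mol/dm³.
Both paths are first order in R, so the instantaneous fraction to S is constant: dC_S/d(−C_R) = k₁/(k₁+k₂) = 0.7249.
C_S = 0.7249·(C_{R0}−C_R) = 0.7249×3.335 = 2.42 mol/dm³.
Y_S = C_S/C_{R0} = 2.418/4.60 = 0.526.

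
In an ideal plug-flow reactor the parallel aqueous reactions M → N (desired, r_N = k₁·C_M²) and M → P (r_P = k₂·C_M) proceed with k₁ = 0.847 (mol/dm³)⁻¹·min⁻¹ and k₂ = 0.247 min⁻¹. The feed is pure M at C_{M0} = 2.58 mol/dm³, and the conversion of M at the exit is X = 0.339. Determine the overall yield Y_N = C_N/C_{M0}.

0.298

C_M = C_{M0}(1−X) = 1.705 mol/dm³.
Along a PFR/batch, dC_P/dC_M = −r_P/(r_N+r_P) = −k₂/(k₂+k₁·C_M).
Integrating from C_{M0} to C_M: C_P = (0.247/0.847)·ln[(0.247+0.847·2.58)/(0.247+0.847·1.71)] = 0.2916·ln(2.432/1.691) = 0.1059 mol/dm³.
Then C_N = (C_{M0}−C_M) − C_P = 0.8746 − 0.1059 = 0.7687 mol/dm³.
Y_N = C_N/C_{M0} = 0.7687/2.58 = 0.298.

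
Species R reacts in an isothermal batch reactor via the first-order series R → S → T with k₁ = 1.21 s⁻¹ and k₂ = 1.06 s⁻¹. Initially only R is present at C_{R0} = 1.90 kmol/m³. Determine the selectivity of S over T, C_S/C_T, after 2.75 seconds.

For first-order series with pure R initially, C_S(t) = k₁C_{R0}/(k₂−k₁)·(e^(−k₁t) − e^(−k₂t)).
e^(−k₁t) = e^(−1.21×2.75) = e^(−3.327) = 0.03588; e^(−k₂t) = e^(−2.915) = 0.05420.
C_S = 1.21×1.90/(1.06−1.21) × (0.03588−0.05420) = (-15.33)×(-0.01832) = 0.2808 kmol/m³.
C_R = C_{R0}e^(−k₁t) = 0.06818 kmol/m³, so C_T = C_{R0}−C_R−C_S = 1.551 kmol/m³; C_S/C_T = 0.181.

0.181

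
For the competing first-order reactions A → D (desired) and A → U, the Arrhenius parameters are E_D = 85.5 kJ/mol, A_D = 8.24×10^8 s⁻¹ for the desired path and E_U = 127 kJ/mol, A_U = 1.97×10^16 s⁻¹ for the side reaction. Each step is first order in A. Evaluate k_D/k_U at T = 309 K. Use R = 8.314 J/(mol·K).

0.434

Since both paths have the same order in A, the concentration cancels and S_{D/U} = k_D/k_U = (A_D/A_U)·exp[(E_U−E_D)/(RT)].
(E_U−E_D)/(RT) = (127−85.5)×10³/(8.314×309) = 41500/2569 = 16.15.
k_D/k_U = (8.24×10^8/1.97×10^16)·exp(16.15) = 4.183×10^-8 × 1.037×10^7 = 0.434.
Since E_D < E_U, lowering the temperature improves selectivity toward D.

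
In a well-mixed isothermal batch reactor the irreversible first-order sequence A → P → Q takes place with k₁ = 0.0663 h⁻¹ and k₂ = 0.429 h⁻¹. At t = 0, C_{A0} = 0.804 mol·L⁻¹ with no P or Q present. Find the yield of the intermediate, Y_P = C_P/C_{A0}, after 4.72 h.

Solving the coupled first-order balances gives C_P(t) = [k₁/(k₂−k₁)]·C_{A0}·(e^(−k₁t) − e^(−k₂t)).
e^(−k₁t) = e^(−0.0663×4.72) = e^(−0.3129) = 0.7313; e^(−k₂t) = e^(−2.025) = 0.1320.
C_P = 0.0663×0.804/(0.429−0.0663) × (0.7313−0.1320) = 0.1470×0.5993 = 0.08808 mol·L⁻¹.
Y_P = C_P/C_{A0} = 0.08808/0.804 = 0.110.

0.110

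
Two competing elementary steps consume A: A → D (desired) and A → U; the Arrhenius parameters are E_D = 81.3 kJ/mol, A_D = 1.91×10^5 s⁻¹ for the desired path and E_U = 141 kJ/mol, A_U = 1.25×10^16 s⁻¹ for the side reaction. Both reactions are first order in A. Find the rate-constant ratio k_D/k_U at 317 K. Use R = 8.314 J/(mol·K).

With equal orders, S_{D/U} = k_D/k_U = (A_D/A_U)·exp[(E_U−E_D)/(RT)].
(E_U−E_D)/(RT) = (141−81.3)×10³/(8.314×317) = 59700/2636 = 22.65.
k_D/k_U = (1.91×10^5/1.25×10^16)·exp(22.65) = 1.528×10^-11 × 6.880×10^9 = 0.105.

0.105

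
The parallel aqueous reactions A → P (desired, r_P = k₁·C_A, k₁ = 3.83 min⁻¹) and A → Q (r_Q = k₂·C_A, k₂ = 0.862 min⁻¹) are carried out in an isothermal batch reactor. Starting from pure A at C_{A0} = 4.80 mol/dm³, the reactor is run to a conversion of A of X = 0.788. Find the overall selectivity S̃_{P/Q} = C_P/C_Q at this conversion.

4.44

C_A = C_{A0}(1−X) = 1.018 mol/dm³.
Both paths are first order in A, so the instantaneous fraction to P is constant: dC_P/d(−C_A) = k₁/(k₁+k₂) = 0.8163.
C_P = 0.8163·(C_{A0}−C_A) = 0.8163×3.782 = 3.09 mol/dm³.
C_Q = (C_{A0}−C_A)−C_P = 0.6949 mol/dm³; S̃_{P/Q} = 3.088/0.6949 = 4.44.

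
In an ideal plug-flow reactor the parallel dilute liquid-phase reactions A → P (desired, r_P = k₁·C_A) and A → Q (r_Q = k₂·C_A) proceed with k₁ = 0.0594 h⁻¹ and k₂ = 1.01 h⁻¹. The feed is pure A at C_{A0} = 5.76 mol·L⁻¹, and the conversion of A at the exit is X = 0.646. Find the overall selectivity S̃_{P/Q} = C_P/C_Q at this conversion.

0.0588

C_A = C_{A0}(1−X) = 2.039 mol·L⁻¹.
Both paths are first order in A, so the instantaneous fraction to P is constant: dC_P/d(−C_A) = k₁/(k₁+k₂) = 0.05555.
C_P = 0.05555·(C_{A0}−C_A) = 0.05555×3.721 = 0.207 mol·L⁻¹.
C_Q = (C_{A0}−C_A)−C_P = 3.514 mol·L⁻¹; S̃_{P/Q} = 0.2067/3.514 = 0.0588.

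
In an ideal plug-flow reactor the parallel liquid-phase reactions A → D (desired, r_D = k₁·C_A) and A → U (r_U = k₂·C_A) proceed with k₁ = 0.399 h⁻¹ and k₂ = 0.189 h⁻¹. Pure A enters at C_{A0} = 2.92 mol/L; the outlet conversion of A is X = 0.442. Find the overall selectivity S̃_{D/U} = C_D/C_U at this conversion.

C_A = C_{A0}(1−X) = 1.629 mol/L.
Both paths are first order in A, so the instantaneous fraction to D is constant: dC_D/d(−C_A) = k₁/(k₁+k₂) = 0.6786.
C_D = 0.6786·(C_{A0}−C_A) = 0.6786×1.291 = 0.876 mol/L.
C_U = (C_{A0}−C_A)−C_D = 0.4148 mol/L; S̃_{D/U} = 0.8758/0.4148 = 2.11.

2.11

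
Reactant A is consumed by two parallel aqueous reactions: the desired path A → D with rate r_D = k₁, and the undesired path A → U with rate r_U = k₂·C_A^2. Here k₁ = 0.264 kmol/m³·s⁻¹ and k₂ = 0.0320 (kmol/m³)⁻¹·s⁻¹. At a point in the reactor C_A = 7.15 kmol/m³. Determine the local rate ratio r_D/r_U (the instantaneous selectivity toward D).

0.161

S_{D/U} = r_D/r_U = (k₁)/(k₂·C_A^2) = (k₁/k₂)·C_A^-2.
= (0.264) / (0.0320×7.150^2) = 0.2640/1.636 = 0.161.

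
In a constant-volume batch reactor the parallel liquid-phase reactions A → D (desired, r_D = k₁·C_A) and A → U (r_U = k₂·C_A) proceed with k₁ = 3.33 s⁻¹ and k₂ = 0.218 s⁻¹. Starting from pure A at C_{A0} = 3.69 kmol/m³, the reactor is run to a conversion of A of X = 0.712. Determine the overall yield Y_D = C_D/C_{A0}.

0.668

C_A = C_{A0}(1−X) = 1.063 kmol/m³.
Both paths are first order in A, so the instantaneous fraction to D is constant: dC_D/d(−C_A) = k₁/(k₁+k₂) = 0.9386.
C_D = 0.9386·(C_{A0}−C_A) = 0.9386×2.627 = 2.47 kmol/m³.
Y_D = C_D/C_{A0} = 2.466/3.69 = 0.668.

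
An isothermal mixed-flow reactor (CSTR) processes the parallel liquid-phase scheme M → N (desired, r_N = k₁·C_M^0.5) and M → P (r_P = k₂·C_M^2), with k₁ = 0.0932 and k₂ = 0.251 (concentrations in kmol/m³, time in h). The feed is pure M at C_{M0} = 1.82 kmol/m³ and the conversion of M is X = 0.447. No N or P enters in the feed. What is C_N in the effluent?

0.219 kmol/m³

Exit C_M = C_{M0}(1−X) = 1.82×0.553 = 1.006 kmol/m³.
Rates in a CSTR are evaluated at the outlet concentration: r_N = 0.0932×1.006^0.5 = 0.09350, r_P = 0.251×1.006^2 = 0.2543.
Fraction of consumed M going to N: r_N/(r_N+r_P) = 0.2689.
C_N = 0.2689·C_{M0}·X = 0.2689×1.82×0.447 = 0.219 kmol/m³.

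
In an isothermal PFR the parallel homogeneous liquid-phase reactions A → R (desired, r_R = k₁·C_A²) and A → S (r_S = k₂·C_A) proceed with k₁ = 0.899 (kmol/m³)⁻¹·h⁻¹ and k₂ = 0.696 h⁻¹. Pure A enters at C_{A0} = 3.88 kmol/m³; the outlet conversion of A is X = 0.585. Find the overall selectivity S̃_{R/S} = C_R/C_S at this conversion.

C_A = C_{A0}(1−X) = 1.610 kmol/m³.
Along a PFR/batch, dC_S/dC_A = −r_S/(r_R+r_S) = −k₂/(k₂+k₁·C_A).
Integrating from C_{A0} to C_A: C_S = (0.696/0.899)·ln[(0.696+0.899·3.88)/(0.696+0.899·1.61)] = 0.7742·ln(4.184/2.144) = 0.5178 kmol/m³.
Then C_R = (C_{A0}−C_A) − C_S = 2.270 − 0.5178 = 1.752 kmol/m³.
S̃_{R/S} = C_R/C_S = 1.752/0.5178 = 3.38.

3.38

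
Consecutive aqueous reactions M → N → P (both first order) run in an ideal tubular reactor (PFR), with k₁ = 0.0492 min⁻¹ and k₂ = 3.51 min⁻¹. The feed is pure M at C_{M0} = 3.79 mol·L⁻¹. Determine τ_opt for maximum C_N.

1.23 min

The intermediate peaks when r₁ = r₂, i.e. k₁e^(−k₁τ) = k₂e^(−k₂τ), giving τ_opt = ln(k₂/k₁)/(k₂−k₁).
= ln(3.51/0.0492)/(3.51−0.0492) = ln(71.34)/3.461 = 4.267/3.461 = 1.23 min.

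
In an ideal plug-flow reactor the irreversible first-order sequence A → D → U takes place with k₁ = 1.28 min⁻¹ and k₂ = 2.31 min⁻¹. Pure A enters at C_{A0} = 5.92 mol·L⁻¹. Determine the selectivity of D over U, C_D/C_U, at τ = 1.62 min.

Solving the coupled first-order balances gives C_D(τ) = [k₁/(k₂−k₁)]·C_{A0}·(e^(−k₁τ) − e^(−k₂τ)).
e^(−k₁τ) = e^(−1.28×1.62) = e^(−2.074) = 0.1257; e^(−k₂τ) = e^(−3.742) = 0.02370.
C_D = 1.28×5.92/(2.31−1.28) × (0.1257−0.02370) = 7.357×0.1020 = 0.7506 mol·L⁻¹.
C_A = C_{A0}e^(−k₁τ) = 0.7443 mol·L⁻¹, so C_U = C_{A0}−C_A−C_D = 4.425 mol·L⁻¹; C_D/C_U = 0.170.

0.170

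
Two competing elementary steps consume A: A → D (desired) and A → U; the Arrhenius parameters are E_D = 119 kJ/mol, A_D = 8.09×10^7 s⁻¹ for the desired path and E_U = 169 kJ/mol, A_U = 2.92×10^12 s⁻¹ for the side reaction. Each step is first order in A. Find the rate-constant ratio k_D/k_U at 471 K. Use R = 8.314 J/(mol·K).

9.72

Since both paths have the same order in A, the concentration cancels and S_{D/U} = k_D/k_U = (A_D/A_U)·exp[(E_U−E_D)/(RT)].
(E_U−E_D)/(RT) = (169−119)×10³/(8.314×471) = 50000/3916 = 12.77.
k_D/k_U = (8.09×10^7/2.92×10^12)·exp(12.77) = 2.771×10^-5 × 3.510×10^5 = 9.72.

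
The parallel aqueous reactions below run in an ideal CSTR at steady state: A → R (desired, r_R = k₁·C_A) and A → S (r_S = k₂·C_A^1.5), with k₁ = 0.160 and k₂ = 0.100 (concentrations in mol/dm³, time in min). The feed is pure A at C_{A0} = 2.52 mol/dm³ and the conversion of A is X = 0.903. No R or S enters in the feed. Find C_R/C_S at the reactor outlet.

3.24

Exit C_A = C_{A0}(1−X) = 2.52×0.0970 = 0.2444 mol/dm³.
A CSTR operates uniformly at the exit composition, giving r_R = 0.03911 and r_S = 0.01209 (each k·C_A^n at C_A = 0.2444).
Overall selectivity = C_R/C_S = r_Rτ/(r_Sτ) = r_R/r_S = 3.24.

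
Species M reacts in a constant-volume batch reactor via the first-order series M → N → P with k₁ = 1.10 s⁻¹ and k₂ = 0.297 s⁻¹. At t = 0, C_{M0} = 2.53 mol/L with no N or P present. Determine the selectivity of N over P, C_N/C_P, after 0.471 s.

The intermediate concentration in a first-order A→B→C sequence is C_N = k₁C_{M0}(e^(−k₁t) − e^(−k₂t))/(k₂−k₁).
e^(−k₁t) = e^(−1.10×0.471) = e^(−0.5181) = 0.5957; e^(−k₂t) = e^(−0.1399) = 0.8695.
C_N = 1.10×2.53/(0.297−1.10) × (0.5957−0.8695) = (-3.466)×(-0.2738) = 0.9489 mol/L.
C_M = C_{M0}e^(−k₁t) = 1.507 mol/L, so C_P = C_{M0}−C_M−C_N = 0.07406 mol/L; C_N/C_P = 12.8.

12.8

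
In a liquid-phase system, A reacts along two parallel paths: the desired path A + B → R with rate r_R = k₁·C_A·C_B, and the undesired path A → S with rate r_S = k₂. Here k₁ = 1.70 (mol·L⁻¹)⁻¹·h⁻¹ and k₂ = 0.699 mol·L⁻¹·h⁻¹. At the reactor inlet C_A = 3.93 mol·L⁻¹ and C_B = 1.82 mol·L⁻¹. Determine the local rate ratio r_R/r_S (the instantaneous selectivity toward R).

S_{R/S} = r_R/r_S = (k₁·C_A·C_B)/(k₂) = (k₁/k₂)·C_A·C_B.
= (1.70×3.930×1.820) / (0.699) = 12.16/0.6990 = 17.4.
Since the desired path is higher order in A, keeping C_A high (PFR or concentrated feed) favours R.

17.4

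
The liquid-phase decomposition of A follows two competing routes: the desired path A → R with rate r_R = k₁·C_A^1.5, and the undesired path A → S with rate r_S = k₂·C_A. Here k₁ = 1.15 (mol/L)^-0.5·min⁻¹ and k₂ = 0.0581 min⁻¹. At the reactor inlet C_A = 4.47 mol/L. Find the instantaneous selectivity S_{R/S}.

S_{R/S} = r_R/r_S = (k₁·C_A^1.5)/(k₂·C_A) = (k₁/k₂)·C_A^0.5.
= (1.15×4.470^1.5) / (0.0581×4.470) = 10.87/0.2597 = 41.8.
Since the desired path is higher order in A, keeping C_A high (PFR or concentrated feed) favours R.

41.8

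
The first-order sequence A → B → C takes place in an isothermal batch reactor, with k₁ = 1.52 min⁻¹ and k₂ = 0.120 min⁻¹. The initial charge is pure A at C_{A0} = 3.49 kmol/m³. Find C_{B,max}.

2.81 kmol/m³

Evaluating C_B at t_opt = ln(k₂/k₁)/(k₂−k₁) gives C_{B,max}/C_{A0} = (k₁/k₂)^[k₂/(k₂−k₁)].
= (1.52/0.120)^(0.120/(0.120−1.52)) = (12.67)^(-0.08571) = 0.8044.
C_{B,max} = 0.8044×3.49 = 2.81 kmol/m³.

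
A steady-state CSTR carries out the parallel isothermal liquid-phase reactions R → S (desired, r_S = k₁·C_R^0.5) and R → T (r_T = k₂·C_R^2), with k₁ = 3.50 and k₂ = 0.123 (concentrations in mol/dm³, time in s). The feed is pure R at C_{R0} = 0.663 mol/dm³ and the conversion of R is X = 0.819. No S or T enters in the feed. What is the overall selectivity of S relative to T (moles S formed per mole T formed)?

685

Exit C_R = C_{R0}(1−X) = 0.663×0.181 = 0.1200 mol/dm³.
In a CSTR the entire volume is at exit conditions, so r_S = 3.50×0.1200^0.5 = 1.212 and r_T = 0.123×0.1200^2 = 0.001771.
Overall selectivity = C_S/C_T = r_Sτ/(r_Tτ) = r_S/r_T = 685.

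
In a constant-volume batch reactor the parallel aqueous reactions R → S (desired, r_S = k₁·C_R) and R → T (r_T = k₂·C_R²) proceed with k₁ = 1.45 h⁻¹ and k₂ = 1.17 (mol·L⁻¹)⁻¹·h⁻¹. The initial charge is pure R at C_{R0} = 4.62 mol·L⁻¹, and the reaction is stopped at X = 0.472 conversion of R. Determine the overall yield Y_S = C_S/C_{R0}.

C_R = C_{R0}(1−X) = 2.439 mol·L⁻¹.
Along a PFR/batch, dC_S/dC_R = −r_S/(r_S+r_T) = −k₁/(k₁+k₂·C_R).
Integrating from C_{R0} to C_R: C_S = (1.45/1.17)·ln[(1.45+1.17·4.62)/(1.45+1.17·2.44)] = 1.239·ln(6.855/4.304) = 0.5769 mol·L⁻¹.
Y_S = C_S/C_{R0} = 0.5769/4.62 = 0.125.

0.125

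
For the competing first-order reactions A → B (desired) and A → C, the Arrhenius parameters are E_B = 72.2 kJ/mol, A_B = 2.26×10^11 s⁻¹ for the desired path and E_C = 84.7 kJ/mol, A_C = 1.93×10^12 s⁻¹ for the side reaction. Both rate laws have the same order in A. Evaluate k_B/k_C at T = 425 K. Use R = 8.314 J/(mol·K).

4.03

Since both paths have the same order in A, the concentration cancels and S_{B/C} = k_B/k_C = (A_B/A_C)·exp[(E_C−E_B)/(RT)].
(E_C−E_B)/(RT) = (84.7−72.2)×10³/(8.314×425) = 12500/3533 = 3.538.
k_B/k_C = (2.26×10^11/1.93×10^12)·exp(3.538) = 0.1171 × 34.38 = 4.03.
Since E_B < E_C, lowering the temperature improves selectivity toward B.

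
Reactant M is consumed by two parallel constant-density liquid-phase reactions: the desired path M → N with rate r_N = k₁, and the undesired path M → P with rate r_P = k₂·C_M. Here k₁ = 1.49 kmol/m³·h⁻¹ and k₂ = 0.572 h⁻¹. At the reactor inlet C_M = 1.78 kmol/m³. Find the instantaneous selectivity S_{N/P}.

1.46

S_{N/P} = r_N/r_P = (k₁)/(k₂·C_M) = (k₁/k₂)·C_M⁻¹.
= (1.49) / (0.572×1.780) = 1.490/1.018 = 1.46.
The undesired path is higher order in M, so low C_M (CSTR or dilute feed) favours N.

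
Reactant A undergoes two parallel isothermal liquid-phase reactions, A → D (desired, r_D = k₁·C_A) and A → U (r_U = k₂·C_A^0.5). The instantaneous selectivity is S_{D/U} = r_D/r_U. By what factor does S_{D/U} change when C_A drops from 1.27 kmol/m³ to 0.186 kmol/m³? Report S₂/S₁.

0.383

S_{D/U} = (k₁/k₂)·C_A^0.5, so S₂/S₁ = (C_{A,2}/C_{A,1})^0.5.
= (0.186/1.27)^0.5 = (0.1465)^0.5 = 0.383.
Selectivity toward D falls as C_A falls — high-concentration operation is favoured.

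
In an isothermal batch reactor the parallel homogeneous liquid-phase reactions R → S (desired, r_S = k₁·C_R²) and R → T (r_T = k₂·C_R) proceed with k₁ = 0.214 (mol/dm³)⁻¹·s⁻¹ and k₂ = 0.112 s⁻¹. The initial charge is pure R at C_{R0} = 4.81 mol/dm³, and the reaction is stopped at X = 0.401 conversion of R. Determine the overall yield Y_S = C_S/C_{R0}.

C_R = C_{R0}(1−X) = 2.881 mol/dm³.
Along a PFR/batch, dC_T/dC_R = −r_T/(r_S+r_T) = −k₂/(k₂+k₁·C_R).
Integrating from C_{R0} to C_R: C_T = (0.112/0.214)·ln[(0.112+0.214·4.81)/(0.112+0.214·2.88)] = 0.5234·ln(1.141/0.7286) = 0.2349 mol/dm³.
Then C_S = (C_{R0}−C_R) − C_T = 1.929 − 0.2349 = 1.694 mol/dm³.
Y_S = C_S/C_{R0} = 1.694/4.81 = 0.352.

0.352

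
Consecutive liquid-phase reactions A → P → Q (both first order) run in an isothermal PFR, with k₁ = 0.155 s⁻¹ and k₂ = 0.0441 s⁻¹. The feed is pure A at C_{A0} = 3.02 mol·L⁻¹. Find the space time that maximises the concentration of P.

Setting dC_P/dτ = 0 gives τ_opt = ln(k₂/k₁)/(k₂−k₁).
= ln(0.0441/0.155)/(0.0441−0.155) = ln(0.2845)/-0.1109 = -1.257/-0.1109 = 11.3 s.

11.3 s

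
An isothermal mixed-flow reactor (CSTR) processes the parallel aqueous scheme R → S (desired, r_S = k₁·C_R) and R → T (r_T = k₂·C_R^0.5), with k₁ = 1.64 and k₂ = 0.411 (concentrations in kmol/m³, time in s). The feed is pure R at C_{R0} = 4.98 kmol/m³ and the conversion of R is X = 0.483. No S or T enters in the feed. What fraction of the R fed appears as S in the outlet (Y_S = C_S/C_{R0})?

0.418

Exit C_R = C_{R0}(1−X) = 4.98×0.517 = 2.575 kmol/m³.
Rates in a CSTR are evaluated at the outlet concentration: r_S = 1.64×2.575 = 4.222, r_T = 0.411×2.575^0.5 = 0.6595.
Fraction of consumed R going to S: r_S/(r_S+r_T) = 0.8649.
C_S = 0.8649·C_{R0}·X = 0.8649×4.98×0.483 = 2.08 kmol/m³; Y_S = C_S/C_{R0} = 0.418.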